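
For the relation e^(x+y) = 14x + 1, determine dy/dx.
Take d/dx of both sides. Since y is implicitly a function of x, the chain rule attaches a y' = dy/dx factor whenever we differentiate through y.

Set F(x, y) = (left side) − (right side), so the curve is F = 0. Differentiating each term of F:
  d/dx[-14x] = -14
  d/dx[e^(x + y)] = (y' + 1)·e^(x + y)
  d/dx[-1] = 0

Collecting, the y'-free part is the partial derivative in x and the y' coefficient is the partial derivative in y:
  ∂F/∂x = e^(x + y) - 14
  ∂F/∂y = e^(x + y)

so d/dx[F(x, y(x))] = ∂F/∂x + (∂F/∂y)·y' = 0. Rearranging,
  dy/dx = -(∂F/∂x)/(∂F/∂y) = -(e^(x + y) - 14)/(e^(x + y)) = 14e^(-x - y) - 1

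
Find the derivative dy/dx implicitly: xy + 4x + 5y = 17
Differentiate both sides with respect to x, treating y as y(x). By the chain rule, any term containing y contributes a factor of y' = dy/dx when we differentiate it.

Move every term to one side and write the relation as F(x, y) = 0. Term by term,
  d/dx[xy] = x·y' + y
  d/dx[4x] = 4
  d/dx[5y] = 5·y'
  d/dx[-17] = 0

The pieces without y' make up ∂F/∂x and the coefficient of y' is ∂F/∂y:
  ∂F/∂x = y + 4,
  ∂F/∂y = x + 5.

Since d/dx[F] = ∂F/∂x + (∂F/∂y)·y' = 0, solve for y':
  (∂F/∂y)·y' = -∂F/∂x
  dy/dx = -(∂F/∂x)/(∂F/∂y) = -(y + 4)/(x + 5) = (-y - 4)/(x + 5)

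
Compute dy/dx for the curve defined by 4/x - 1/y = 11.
Differentiate both sides with respect to x, treating y as y(x). By the chain rule, any term containing y contributes a factor of y' = dy/dx when we differentiate it.

Move every term to one side and write the relation as F(x, y) = 0. Term by term,
  d/dx[-1/y] = y'/y^2
  d/dx[4/x] = -4/x^2
  d/dx[-11] = 0

The pieces without y' make up ∂F/∂x and the coefficient of y' is ∂F/∂y:
  ∂F/∂x = -4/x^2,
  ∂F/∂y = y^(-2).

Since d/dx[F] = ∂F/∂x + (∂F/∂y)·y' = 0, solve for y':
  (∂F/∂y)·y' = -∂F/∂x
  dy/dx = -(∂F/∂x)/(∂F/∂y) = -(-4/x^2)/(y^(-2)) = 4y^2/x^2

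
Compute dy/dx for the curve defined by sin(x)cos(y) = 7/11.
Differentiate the relation implicitly: treat y = y(x) and apply the chain rule, so every y-derivative picks up a y' = dy/dx factor.

With everything moved to the left-hand side, differentiate term by term:
  d/dx[sin(x)·cos(y)] = -y'·sin(x)·sin(y) + cos(x)·cos(y)
  d/dx[-7/11] = 0

Separating the contributions that come from x directly and those that come through y:
  without y':      cos(x)·cos(y)
  multiplying y':  -sin(x)·sin(y)

so (cos(x)·cos(y)) + (-sin(x)·sin(y))·y' = 0, and therefore
  dy/dx = -(cos(x)·cos(y))/(-sin(x)·sin(y)) = 1/(tan(x)·tan(y))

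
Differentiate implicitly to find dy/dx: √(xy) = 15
Apply d/dx to both sides, remembering that y depends on x. Each occurrence of y therefore brings in a y' = dy/dx via the chain rule.

With F(x, y) equal to the left-hand side minus the right, differentiate F term by term:
  d/dx[√(xy)] = √(xy)(x·y'/2 + y/2)/(xy)
  d/dx[-15] = 0
Adding these up, d/dx[F] = 0 becomes
  (√(xy)/(2x)) + (√(xy)/(2y))·y' = 0,
so isolating y',
  dy/dx = -(√(xy)/(2x))/(√(xy)/(2y)) = -y/x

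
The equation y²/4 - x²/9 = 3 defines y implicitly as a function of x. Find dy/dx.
Apply d/dx to both sides, remembering that y depends on x. Each occurrence of y therefore brings in a y' = dy/dx via the chain rule.

With F(x, y) equal to the left-hand side minus the right, differentiate F term by term:
  d/dx[-x^2/9] = -2x/9
  d/dx[y^2/4] = y·y'/2
  d/dx[-3] = 0
Adding these up, d/dx[F] = 0 becomes
  (-2x/9) + (y/2)·y' = 0,
so isolating y',
  dy/dx = -(-2x/9)/(y/2) = 4x/(9y)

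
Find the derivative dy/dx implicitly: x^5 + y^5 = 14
Differentiate both sides with respect to x, treating y as y(x). By the chain rule, any term containing y contributes a factor of y' = dy/dx when we differentiate it.

Move every term to one side and write the relation as F(x, y) = 0. Term by term,
  d/dx[x^5] = 5x^4
  d/dx[y^5] = 5y^4·y'
  d/dx[-14] = 0

The pieces without y' make up ∂F/∂x and the coefficient of y' is ∂F/∂y:
  ∂F/∂x = 5x^4,
  ∂F/∂y = 5y^4.

Since d/dx[F] = ∂F/∂x + (∂F/∂y)·y' = 0, solve for y':
  (∂F/∂y)·y' = -∂F/∂x
  dy/dx = -(∂F/∂x)/(∂F/∂y) = -(5x^4)/(5y^4) = -x^4/y^4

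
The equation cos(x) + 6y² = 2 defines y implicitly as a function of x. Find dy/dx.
Apply d/dx to both sides, remembering that y depends on x. Each occurrence of y therefore brings in a y' = dy/dx via the chain rule.

With F(x, y) equal to the left-hand side minus the right, differentiate F term by term:
  d/dx[6y^2] = 12y·y'
  d/dx[cos(x)] = -sin(x)
  d/dx[-2] = 0
Adding these up, d/dx[F] = 0 becomes
  (-sin(x)) + (12y)·y' = 0,
so isolating y',
  dy/dx = -(-sin(x))/(12y) = sin(x)/(12y)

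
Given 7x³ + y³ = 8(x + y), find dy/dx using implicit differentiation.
Apply d/dx to both sides, remembering that y depends on x. Each occurrence of y therefore brings in a y' = dy/dx via the chain rule.

With F(x, y) equal to the left-hand side minus the right, differentiate F term by term:
  d/dx[7x^3] = 21x^2
  d/dx[-8x] = -8
  d/dx[y^3] = 3y^2·y'
  d/dx[-8y] = -8·y'
Adding these up, d/dx[F] = 0 becomes
  (21x^2 - 8) + (3y^2 - 8)·y' = 0,
so isolating y',
  dy/dx = -(21x^2 - 8)/(3y^2 - 8) = (8 - 21x^2)/(3y^2 - 8)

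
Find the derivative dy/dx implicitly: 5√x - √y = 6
Take d/dx of both sides. Since y is implicitly a function of x, the chain rule attaches a y' = dy/dx factor whenever we differentiate through y.

Set F(x, y) = (left side) − (right side), so the curve is F = 0. Differentiating each term of F:
  d/dx[5√(x)] = 5/(2√(x))
  d/dx[-√(y)] = -y'/(2√(y))
  d/dx[-6] = 0

Collecting, the y'-free part is the partial derivative in x and the y' coefficient is the partial derivative in y:
  ∂F/∂x = 5/(2√(x))
  ∂F/∂y = -1/(2√(y))

so d/dx[F(x, y(x))] = ∂F/∂x + (∂F/∂y)·y' = 0. Rearranging,
  dy/dx = -(∂F/∂x)/(∂F/∂y) = -(5/(2√(x)))/(-1/(2√(y))) = 5√(y)/√(x)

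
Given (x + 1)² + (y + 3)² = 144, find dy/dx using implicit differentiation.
Take d/dx of both sides. Since y is implicitly a function of x, the chain rule attaches a y' = dy/dx factor whenever we differentiate through y.

Set F(x, y) = (left side) − (right side), so the curve is F = 0. Differentiating each term of F:
  d/dx[(x + 1)^2] = 2x + 2
  d/dx[(y + 3)^2] = 2·y'(y + 3)
  d/dx[-144] = 0

Collecting, the y'-free part is the partial derivative in x and the y' coefficient is the partial derivative in y:
  ∂F/∂x = 2x + 2
  ∂F/∂y = 2y + 6

so d/dx[F(x, y(x))] = ∂F/∂x + (∂F/∂y)·y' = 0. Rearranging,
  dy/dx = -(∂F/∂x)/(∂F/∂y) = -(2x + 2)/(2y + 6) = (-x - 1)/(y + 3)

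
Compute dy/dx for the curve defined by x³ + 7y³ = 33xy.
Differentiate the relation implicitly: treat y = y(x) and apply the chain rule, so every y-derivative picks up a y' = dy/dx factor.

With everything moved to the left-hand side, differentiate term by term:
  d/dx[x^3] = 3x^2
  d/dx[-33xy] = -33x·y' - 33y
  d/dx[7y^3] = 21y^2·y'

Separating the contributions that come from x directly and those that come through y:
  without y':      3x^2 - 33y
  multiplying y':  -33x + 21y^2

so (3x^2 - 33y) + (-33x + 21y^2)·y' = 0, and therefore
  dy/dx = -(3x^2 - 33y)/(-33x + 21y^2) = (x^2 - 11y)/(11x - 7y^2)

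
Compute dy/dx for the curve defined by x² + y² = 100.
Take d/dx of both sides. Since y is implicitly a function of x, the chain rule attaches a y' = dy/dx factor whenever we differentiate through y.

Set F(x, y) = (left side) − (right side), so the curve is F = 0. Differentiating each term of F:
  d/dx[x^2] = 2x
  d/dx[y^2] = 2y·y'
  d/dx[-100] = 0

Collecting, the y'-free part is the partial derivative in x and the y' coefficient is the partial derivative in y:
  ∂F/∂x = 2x
  ∂F/∂y = 2y

so d/dx[F(x, y(x))] = ∂F/∂x + (∂F/∂y)·y' = 0. Rearranging,
  dy/dx = -(∂F/∂x)/(∂F/∂y) = -(2x)/(2y) = -x/y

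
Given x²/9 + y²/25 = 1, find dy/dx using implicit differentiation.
Differentiate both sides with respect to x, treating y as y(x). By the chain rule, any term containing y contributes a factor of y' = dy/dx when we differentiate it.

Move every term to one side and write the relation as F(x, y) = 0. Term by term,
  d/dx[x^2/9] = 2x/9
  d/dx[y^2/25] = 2y·y'/25
  d/dx[-1] = 0

The pieces without y' make up ∂F/∂x and the coefficient of y' is ∂F/∂y:
  ∂F/∂x = 2x/9,
  ∂F/∂y = 2y/25.

Since d/dx[F] = ∂F/∂x + (∂F/∂y)·y' = 0, solve for y':
  (∂F/∂y)·y' = -∂F/∂x
  dy/dx = -(∂F/∂x)/(∂F/∂y) = -(2x/9)/(2y/25) = -25x/(9y)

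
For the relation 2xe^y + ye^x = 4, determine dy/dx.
Take d/dx of both sides. Since y is implicitly a function of x, the chain rule attaches a y' = dy/dx factor whenever we differentiate through y.

Set F(x, y) = (left side) − (right side), so the curve is F = 0. Differentiating each term of F:
  d/dx[2x·e^(y)] = 2x·y'·e^(y) + 2e^(y)
  d/dx[y·e^(x)] = y·e^(x) + y'·e^(x)
  d/dx[-4] = 0

Collecting, the y'-free part is the partial derivative in x and the y' coefficient is the partial derivative in y:
  ∂F/∂x = y·e^(x) + 2e^(y)
  ∂F/∂y = 2x·e^(y) + e^(x)

so d/dx[F(x, y(x))] = ∂F/∂x + (∂F/∂y)·y' = 0. Rearranging,
  dy/dx = -(∂F/∂x)/(∂F/∂y) = -(y·e^(x) + 2e^(y))/(2x·e^(y) + e^(x)) = (-y·e^(x) - 2e^(y))/(2x·e^(y) + e^(x))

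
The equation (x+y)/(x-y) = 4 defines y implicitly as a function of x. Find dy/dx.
Apply d/dx to both sides, remembering that y depends on x. Each occurrence of y therefore brings in a y' = dy/dx via the chain rule.

With F(x, y) equal to the left-hand side minus the right, differentiate F term by term:
  d/dx[(x + y)/(x - y)] = (y' + 1)/(x - y) + (x + y)(y' - 1)/(x - y)^2
  d/dx[-4] = 0
Adding these up, d/dx[F] = 0 becomes
  (1/(x - y) - (x + y)/(x - y)^2) + (1/(x - y) + (x + y)/(x - y)^2)·y' = 0,
so isolating y',
  dy/dx = -(1/(x - y) - (x + y)/(x - y)^2)/(1/(x - y) + (x + y)/(x - y)^2)
        = -(-2y/(x - y)^2)/(2x/(x - y)^2) = y/x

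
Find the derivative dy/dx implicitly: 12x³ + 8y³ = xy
Take d/dx of both sides. Since y is implicitly a function of x, the chain rule attaches a y' = dy/dx factor whenever we differentiate through y.

Set F(x, y) = (left side) − (right side), so the curve is F = 0. Differentiating each term of F:
  d/dx[12x^3] = 36x^2
  d/dx[-xy] = -x·y' - y
  d/dx[8y^3] = 24y^2·y'

Collecting, the y'-free part is the partial derivative in x and the y' coefficient is the partial derivative in y:
  ∂F/∂x = 36x^2 - y
  ∂F/∂y = -x + 24y^2

so d/dx[F(x, y(x))] = ∂F/∂x + (∂F/∂y)·y' = 0. Rearranging,
  dy/dx = -(∂F/∂x)/(∂F/∂y) = -(36x^2 - y)/(-x + 24y^2) = (36x^2 - y)/(x - 24y^2)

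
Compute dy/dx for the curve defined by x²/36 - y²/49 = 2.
Take d/dx of both sides. Since y is implicitly a function of x, the chain rule attaches a y' = dy/dx factor whenever we differentiate through y.

Set F(x, y) = (left side) − (right side), so the curve is F = 0. Differentiating each term of F:
  d/dx[x^2/36] = x/18
  d/dx[-y^2/49] = -2y·y'/49
  d/dx[-2] = 0

Collecting, the y'-free part is the partial derivative in x and the y' coefficient is the partial derivative in y:
  ∂F/∂x = x/18
  ∂F/∂y = -2y/49

so d/dx[F(x, y(x))] = ∂F/∂x + (∂F/∂y)·y' = 0. Rearranging,
  dy/dx = -(∂F/∂x)/(∂F/∂y) = -(x/18)/(-2y/49) = 49x/(36y)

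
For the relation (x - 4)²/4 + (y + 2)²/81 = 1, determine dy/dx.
Take d/dx of both sides. Since y is implicitly a function of x, the chain rule attaches a y' = dy/dx factor whenever we differentiate through y.

Set F(x, y) = (left side) − (right side), so the curve is F = 0. Differentiating each term of F:
  d/dx[(x - 4)^2/4] = x/2 - 2
  d/dx[(y + 2)^2/81] = 2·y'(y + 2)/81
  d/dx[-1] = 0

Collecting, the y'-free part is the partial derivative in x and the y' coefficient is the partial derivative in y:
  ∂F/∂x = x/2 - 2
  ∂F/∂y = 2y/81 + 4/81

so d/dx[F(x, y(x))] = ∂F/∂x + (∂F/∂y)·y' = 0. Rearranging,
  dy/dx = -(∂F/∂x)/(∂F/∂y) = -(x/2 - 2)/(2y/81 + 4/81)
        = -((x - 4)/2)/(2(y + 2)/81) = 81(4 - x)/(4(y + 2))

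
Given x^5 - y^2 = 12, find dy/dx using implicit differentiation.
Differentiate both sides with respect to x, treating y as y(x). By the chain rule, any term containing y contributes a factor of y' = dy/dx when we differentiate it.

Move every term to one side and write the relation as F(x, y) = 0. Term by term,
  d/dx[x^5] = 5x^4
  d/dx[-y^2] = -2y·y'
  d/dx[-12] = 0

The pieces without y' make up ∂F/∂x and the coefficient of y' is ∂F/∂y:
  ∂F/∂x = 5x^4,
  ∂F/∂y = -2y.

Since d/dx[F] = ∂F/∂x + (∂F/∂y)·y' = 0, solve for y':
  (∂F/∂y)·y' = -∂F/∂x
  dy/dx = -(∂F/∂x)/(∂F/∂y) = -(5x^4)/(-2y) = 5x^4/(2y)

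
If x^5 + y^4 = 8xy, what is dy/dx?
Differentiate both sides with respect to x, treating y as y(x). By the chain rule, any term containing y contributes a factor of y' = dy/dx when we differentiate it.

Move every term to one side and write the relation as F(x, y) = 0. Term by term,
  d/dx[x^5] = 5x^4
  d/dx[-8xy] = -8x·y' - 8y
  d/dx[y^4] = 4y^3·y'

The pieces without y' make up ∂F/∂x and the coefficient of y' is ∂F/∂y:
  ∂F/∂x = 5x^4 - 8y,
  ∂F/∂y = -8x + 4y^3.

Since d/dx[F] = ∂F/∂x + (∂F/∂y)·y' = 0, solve for y':
  (∂F/∂y)·y' = -∂F/∂x
  dy/dx = -(∂F/∂x)/(∂F/∂y) = -(5x^4 - 8y)/(-8x + 4y^3) = (5x^4 - 8y)/(4(2x - y^3))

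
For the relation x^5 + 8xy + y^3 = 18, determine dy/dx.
Differentiate both sides with respect to x, treating y as y(x). By the chain rule, any term containing y contributes a factor of y' = dy/dx when we differentiate it.

Move every term to one side and write the relation as F(x, y) = 0. Term by term,
  d/dx[x^5] = 5x^4
  d/dx[8xy] = 8x·y' + 8y
  d/dx[y^3] = 3y^2·y'
  d/dx[-18] = 0

The pieces without y' make up ∂F/∂x and the coefficient of y' is ∂F/∂y:
  ∂F/∂x = 5x^4 + 8y,
  ∂F/∂y = 8x + 3y^2.

Since d/dx[F] = ∂F/∂x + (∂F/∂y)·y' = 0, solve for y':
  (∂F/∂y)·y' = -∂F/∂x
  dy/dx = -(∂F/∂x)/(∂F/∂y) = -(5x^4 + 8y)/(8x + 3y^2) = (-5x^4 - 8y)/(8x + 3y^2)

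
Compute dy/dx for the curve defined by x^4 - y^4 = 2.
Take d/dx of both sides. Since y is implicitly a function of x, the chain rule attaches a y' = dy/dx factor whenever we differentiate through y.

Set F(x, y) = (left side) − (right side), so the curve is F = 0. Differentiating each term of F:
  d/dx[x^4] = 4x^3
  d/dx[-y^4] = -4y^3·y'
  d/dx[-2] = 0

Collecting, the y'-free part is the partial derivative in x and the y' coefficient is the partial derivative in y:
  ∂F/∂x = 4x^3
  ∂F/∂y = -4y^3

so d/dx[F(x, y(x))] = ∂F/∂x + (∂F/∂y)·y' = 0. Rearranging,
  dy/dx = -(∂F/∂x)/(∂F/∂y) = -(4x^3)/(-4y^3) = x^3/y^3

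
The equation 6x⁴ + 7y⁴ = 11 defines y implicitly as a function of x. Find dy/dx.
Take d/dx of both sides. Since y is implicitly a function of x, the chain rule attaches a y' = dy/dx factor whenever we differentiate through y.

Set F(x, y) = (left side) − (right side), so the curve is F = 0. Differentiating each term of F:
  d/dx[6x^4] = 24x^3
  d/dx[7y^4] = 28y^3·y'
  d/dx[-11] = 0

Collecting, the y'-free part is the partial derivative in x and the y' coefficient is the partial derivative in y:
  ∂F/∂x = 24x^3
  ∂F/∂y = 28y^3

so d/dx[F(x, y(x))] = ∂F/∂x + (∂F/∂y)·y' = 0. Rearranging,
  dy/dx = -(∂F/∂x)/(∂F/∂y) = -(24x^3)/(28y^3) = -6x^3/(7y^3)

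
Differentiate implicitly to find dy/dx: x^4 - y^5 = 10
Differentiate the relation implicitly: treat y = y(x) and apply the chain rule, so every y-derivative picks up a y' = dy/dx factor.

With everything moved to the left-hand side, differentiate term by term:
  d/dx[x^4] = 4x^3
  d/dx[-y^5] = -5y^4·y'
  d/dx[-10] = 0

Separating the contributions that come from x directly and those that come through y:
  without y':      4x^3
  multiplying y':  -5y^4

so (4x^3) + (-5y^4)·y' = 0, and therefore
  dy/dx = -(4x^3)/(-5y^4) = 4x^3/(5y^4)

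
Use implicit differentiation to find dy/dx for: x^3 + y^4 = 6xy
Take d/dx of both sides. Since y is implicitly a function of x, the chain rule attaches a y' = dy/dx factor whenever we differentiate through y.

Set F(x, y) = (left side) − (right side), so the curve is F = 0. Differentiating each term of F:
  d/dx[x^3] = 3x^2
  d/dx[-6xy] = -6x·y' - 6y
  d/dx[y^4] = 4y^3·y'

Collecting, the y'-free part is the partial derivative in x and the y' coefficient is the partial derivative in y:
  ∂F/∂x = 3x^2 - 6y
  ∂F/∂y = -6x + 4y^3

so d/dx[F(x, y(x))] = ∂F/∂x + (∂F/∂y)·y' = 0. Rearranging,
  dy/dx = -(∂F/∂x)/(∂F/∂y) = -(3x^2 - 6y)/(-6x + 4y^3) = 3(x^2 - 2y)/(2(3x - 2y^3))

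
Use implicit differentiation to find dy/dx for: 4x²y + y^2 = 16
Differentiate the relation implicitly: treat y = y(x) and apply the chain rule, so every y-derivative picks up a y' = dy/dx factor.

With everything moved to the left-hand side, differentiate term by term:
  d/dx[4x^2y] = 4x^2·y' + 8xy
  d/dx[y^2] = 2y·y'
  d/dx[-16] = 0

Separating the contributions that come from x directly and those that come through y:
  without y':      8xy
  multiplying y':  4x^2 + 2y

so (8xy) + (4x^2 + 2y)·y' = 0, and therefore
  dy/dx = -(8xy)/(4x^2 + 2y) = -4xy/(2x^2 + y)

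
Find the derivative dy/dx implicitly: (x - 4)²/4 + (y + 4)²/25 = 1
Take d/dx of both sides. Since y is implicitly a function of x, the chain rule attaches a y' = dy/dx factor whenever we differentiate through y.

Set F(x, y) = (left side) − (right side), so the curve is F = 0. Differentiating each term of F:
  d/dx[(x - 4)^2/4] = x/2 - 2
  d/dx[(y + 4)^2/25] = 2·y'(y + 4)/25
  d/dx[-1] = 0

Collecting, the y'-free part is the partial derivative in x and the y' coefficient is the partial derivative in y:
  ∂F/∂x = x/2 - 2
  ∂F/∂y = 2y/25 + 8/25

so d/dx[F(x, y(x))] = ∂F/∂x + (∂F/∂y)·y' = 0. Rearranging,
  dy/dx = -(∂F/∂x)/(∂F/∂y) = -(x/2 - 2)/(2y/25 + 8/25)
        = -((x - 4)/2)/(2(y + 4)/25) = 25(4 - x)/(4(y + 4))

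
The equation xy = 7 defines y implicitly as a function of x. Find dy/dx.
Take d/dx of both sides. Since y is implicitly a function of x, the chain rule attaches a y' = dy/dx factor whenever we differentiate through y.

Set F(x, y) = (left side) − (right side), so the curve is F = 0. Differentiating each term of F:
  d/dx[xy] = x·y' + y
  d/dx[-7] = 0

Collecting, the y'-free part is the partial derivative in x and the y' coefficient is the partial derivative in y:
  ∂F/∂x = y
  ∂F/∂y = x

so d/dx[F(x, y(x))] = ∂F/∂x + (∂F/∂y)·y' = 0. Rearranging,
  dy/dx = -(∂F/∂x)/(∂F/∂y) = -(y)/(x) = -y/x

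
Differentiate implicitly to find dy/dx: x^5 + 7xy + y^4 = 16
Differentiate the relation implicitly: treat y = y(x) and apply the chain rule, so every y-derivative picks up a y' = dy/dx factor.

With everything moved to the left-hand side, differentiate term by term:
  d/dx[x^5] = 5x^4
  d/dx[7xy] = 7x·y' + 7y
  d/dx[y^4] = 4y^3·y'
  d/dx[-16] = 0

Separating the contributions that come from x directly and those that come through y:
  without y':      5x^4 + 7y
  multiplying y':  7x + 4y^3

so (5x^4 + 7y) + (7x + 4y^3)·y' = 0, and therefore
  dy/dx = -(5x^4 + 7y)/(7x + 4y^3) = (-5x^4 - 7y)/(7x + 4y^3)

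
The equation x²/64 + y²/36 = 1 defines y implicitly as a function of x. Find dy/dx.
Take d/dx of both sides. Since y is implicitly a function of x, the chain rule attaches a y' = dy/dx factor whenever we differentiate through y.

Set F(x, y) = (left side) − (right side), so the curve is F = 0. Differentiating each term of F:
  d/dx[x^2/64] = x/32
  d/dx[y^2/36] = y·y'/18
  d/dx[-1] = 0

Collecting, the y'-free part is the partial derivative in x and the y' coefficient is the partial derivative in y:
  ∂F/∂x = x/32
  ∂F/∂y = y/18

so d/dx[F(x, y(x))] = ∂F/∂x + (∂F/∂y)·y' = 0. Rearranging,
  dy/dx = -(∂F/∂x)/(∂F/∂y) = -(x/32)/(y/18) = -9x/(16y)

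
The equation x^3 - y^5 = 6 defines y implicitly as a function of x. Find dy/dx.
Differentiate the relation implicitly: treat y = y(x) and apply the chain rule, so every y-derivative picks up a y' = dy/dx factor.

With everything moved to the left-hand side, differentiate term by term:
  d/dx[x^3] = 3x^2
  d/dx[-y^5] = -5y^4·y'
  d/dx[-6] = 0

Separating the contributions that come from x directly and those that come through y:
  without y':      3x^2
  multiplying y':  -5y^4

so (3x^2) + (-5y^4)·y' = 0, and therefore
  dy/dx = -(3x^2)/(-5y^4) = 3x^2/(5y^4)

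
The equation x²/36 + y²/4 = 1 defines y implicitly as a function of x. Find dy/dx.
Take d/dx of both sides. Since y is implicitly a function of x, the chain rule attaches a y' = dy/dx factor whenever we differentiate through y.

Set F(x, y) = (left side) − (right side), so the curve is F = 0. Differentiating each term of F:
  d/dx[x^2/36] = x/18
  d/dx[y^2/4] = y·y'/2
  d/dx[-1] = 0

Collecting, the y'-free part is the partial derivative in x and the y' coefficient is the partial derivative in y:
  ∂F/∂x = x/18
  ∂F/∂y = y/2

so d/dx[F(x, y(x))] = ∂F/∂x + (∂F/∂y)·y' = 0. Rearranging,
  dy/dx = -(∂F/∂x)/(∂F/∂y) = -(x/18)/(y/2) = -x/(9y)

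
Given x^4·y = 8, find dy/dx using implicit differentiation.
Apply d/dx to both sides, remembering that y depends on x. Each occurrence of y therefore brings in a y' = dy/dx via the chain rule.

With F(x, y) equal to the left-hand side minus the right, differentiate F term by term:
  d/dx[x^4y] = x^4·y' + 4x^3y
  d/dx[-8] = 0
Adding these up, d/dx[F] = 0 becomes
  (4x^3y) + (x^4)·y' = 0,
so isolating y',
  dy/dx = -(4x^3y)/(x^4) = -4y/x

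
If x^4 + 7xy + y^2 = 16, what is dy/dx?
Differentiate the relation implicitly: treat y = y(x) and apply the chain rule, so every y-derivative picks up a y' = dy/dx factor.

With everything moved to the left-hand side, differentiate term by term:
  d/dx[x^4] = 4x^3
  d/dx[7xy] = 7x·y' + 7y
  d/dx[y^2] = 2y·y'
  d/dx[-16] = 0

Separating the contributions that come from x directly and those that come through y:
  without y':      4x^3 + 7y
  multiplying y':  7x + 2y

so (4x^3 + 7y) + (7x + 2y)·y' = 0, and therefore
  dy/dx = -(4x^3 + 7y)/(7x + 2y) = (-4x^3 - 7y)/(7x + 2y)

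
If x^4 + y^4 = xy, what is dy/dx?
Differentiate the relation implicitly: treat y = y(x) and apply the chain rule, so every y-derivative picks up a y' = dy/dx factor.

With everything moved to the left-hand side, differentiate term by term:
  d/dx[x^4] = 4x^3
  d/dx[-xy] = -x·y' - y
  d/dx[y^4] = 4y^3·y'

Separating the contributions that come from x directly and those that come through y:
  without y':      4x^3 - y
  multiplying y':  -x + 4y^3

so (4x^3 - y) + (-x + 4y^3)·y' = 0, and therefore
  dy/dx = -(4x^3 - y)/(-x + 4y^3) = (4x^3 - y)/(x - 4y^3)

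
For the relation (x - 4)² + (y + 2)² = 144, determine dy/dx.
Apply d/dx to both sides, remembering that y depends on x. Each occurrence of y therefore brings in a y' = dy/dx via the chain rule.

With F(x, y) equal to the left-hand side minus the right, differentiate F term by term:
  d/dx[(x - 4)^2] = 2x - 8
  d/dx[(y + 2)^2] = 2·y'(y + 2)
  d/dx[-144] = 0
Adding these up, d/dx[F] = 0 becomes
  (2x - 8) + (2y + 4)·y' = 0,
so isolating y',
  dy/dx = -(2x - 8)/(2y + 4) = (4 - x)/(y + 2)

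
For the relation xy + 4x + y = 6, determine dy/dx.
Differentiate the relation implicitly: treat y = y(x) and apply the chain rule, so every y-derivative picks up a y' = dy/dx factor.

With everything moved to the left-hand side, differentiate term by term:
  d/dx[xy] = x·y' + y
  d/dx[4x] = 4
  d/dx[y] = y'
  d/dx[-6] = 0

Separating the contributions that come from x directly and those that come through y:
  without y':      y + 4
  multiplying y':  x + 1

so (y + 4) + (x + 1)·y' = 0, and therefore
  dy/dx = -(y + 4)/(x + 1) = (-y - 4)/(x + 1)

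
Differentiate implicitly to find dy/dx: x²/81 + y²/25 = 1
Differentiate both sides with respect to x, treating y as y(x). By the chain rule, any term containing y contributes a factor of y' = dy/dx when we differentiate it.

Move every term to one side and write the relation as F(x, y) = 0. Term by term,
  d/dx[x^2/81] = 2x/81
  d/dx[y^2/25] = 2y·y'/25
  d/dx[-1] = 0

The pieces without y' make up ∂F/∂x and the coefficient of y' is ∂F/∂y:
  ∂F/∂x = 2x/81,
  ∂F/∂y = 2y/25.

Since d/dx[F] = ∂F/∂x + (∂F/∂y)·y' = 0, solve for y':
  (∂F/∂y)·y' = -∂F/∂x
  dy/dx = -(∂F/∂x)/(∂F/∂y) = -(2x/81)/(2y/25) = -25x/(81y)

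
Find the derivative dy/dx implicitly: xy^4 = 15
Apply d/dx to both sides, remembering that y depends on x. Each occurrence of y therefore brings in a y' = dy/dx via the chain rule.

With F(x, y) equal to the left-hand side minus the right, differentiate F term by term:
  d/dx[xy^4] = 4xy^3·y' + y^4
  d/dx[-15] = 0
Adding these up, d/dx[F] = 0 becomes
  (y^4) + (4xy^3)·y' = 0,
so isolating y',
  dy/dx = -(y^4)/(4xy^3) = -y/(4x)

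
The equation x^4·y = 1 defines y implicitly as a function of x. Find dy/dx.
Take d/dx of both sides. Since y is implicitly a function of x, the chain rule attaches a y' = dy/dx factor whenever we differentiate through y.

Set F(x, y) = (left side) − (right side), so the curve is F = 0. Differentiating each term of F:
  d/dx[x^4y] = x^4·y' + 4x^3y
  d/dx[-1] = 0

Collecting, the y'-free part is the partial derivative in x and the y' coefficient is the partial derivative in y:
  ∂F/∂x = 4x^3y
  ∂F/∂y = x^4

so d/dx[F(x, y(x))] = ∂F/∂x + (∂F/∂y)·y' = 0. Rearranging,
  dy/dx = -(∂F/∂x)/(∂F/∂y) = -(4x^3y)/(x^4) = -4y/x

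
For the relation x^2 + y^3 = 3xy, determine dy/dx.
Apply d/dx to both sides, remembering that y depends on x. Each occurrence of y therefore brings in a y' = dy/dx via the chain rule.

With F(x, y) equal to the left-hand side minus the right, differentiate F term by term:
  d/dx[x^2] = 2x
  d/dx[-3xy] = -3x·y' - 3y
  d/dx[y^3] = 3y^2·y'
Adding these up, d/dx[F] = 0 becomes
  (2x - 3y) + (-3x + 3y^2)·y' = 0,
so isolating y',
  dy/dx = -(2x - 3y)/(-3x + 3y^2) = (2x/3 - y)/(x - y^2)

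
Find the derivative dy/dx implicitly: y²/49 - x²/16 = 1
Differentiate both sides with respect to x, treating y as y(x). By the chain rule, any term containing y contributes a factor of y' = dy/dx when we differentiate it.

Move every term to one side and write the relation as F(x, y) = 0. Term by term,
  d/dx[-x^2/16] = -x/8
  d/dx[y^2/49] = 2y·y'/49
  d/dx[-1] = 0

The pieces without y' make up ∂F/∂x and the coefficient of y' is ∂F/∂y:
  ∂F/∂x = -x/8,
  ∂F/∂y = 2y/49.

Since d/dx[F] = ∂F/∂x + (∂F/∂y)·y' = 0, solve for y':
  (∂F/∂y)·y' = -∂F/∂x
  dy/dx = -(∂F/∂x)/(∂F/∂y) = -(-x/8)/(2y/49) = 49x/(16y)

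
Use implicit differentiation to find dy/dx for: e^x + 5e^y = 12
Differentiate both sides with respect to x, treating y as y(x). By the chain rule, any term containing y contributes a factor of y' = dy/dx when we differentiate it.

Move every term to one side and write the relation as F(x, y) = 0. Term by term,
  d/dx[e^(x)] = e^(x)
  d/dx[5e^(y)] = 5·y'·e^(y)
  d/dx[-12] = 0

The pieces without y' make up ∂F/∂x and the coefficient of y' is ∂F/∂y:
  ∂F/∂x = e^(x),
  ∂F/∂y = 5e^(y).

Since d/dx[F] = ∂F/∂x + (∂F/∂y)·y' = 0, solve for y':
  (∂F/∂y)·y' = -∂F/∂x
  dy/dx = -(∂F/∂x)/(∂F/∂y) = -(e^(x))/(5e^(y)) = -e^(x - y)/5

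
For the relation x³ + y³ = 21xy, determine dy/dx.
Differentiate the relation implicitly: treat y = y(x) and apply the chain rule, so every y-derivative picks up a y' = dy/dx factor.

With everything moved to the left-hand side, differentiate term by term:
  d/dx[x^3] = 3x^2
  d/dx[-21xy] = -21x·y' - 21y
  d/dx[y^3] = 3y^2·y'

Separating the contributions that come from x directly and those that come through y:
  without y':      3x^2 - 21y
  multiplying y':  -21x + 3y^2

so (3x^2 - 21y) + (-21x + 3y^2)·y' = 0, and therefore
  dy/dx = -(3x^2 - 21y)/(-21x + 3y^2) = (x^2 - 7y)/(7x - y^2)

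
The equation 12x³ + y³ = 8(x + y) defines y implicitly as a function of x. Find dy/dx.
Apply d/dx to both sides, remembering that y depends on x. Each occurrence of y therefore brings in a y' = dy/dx via the chain rule.

With F(x, y) equal to the left-hand side minus the right, differentiate F term by term:
  d/dx[12x^3] = 36x^2
  d/dx[-8x] = -8
  d/dx[y^3] = 3y^2·y'
  d/dx[-8y] = -8·y'
Adding these up, d/dx[F] = 0 becomes
  (36x^2 - 8) + (3y^2 - 8)·y' = 0,
so isolating y',
  dy/dx = -(36x^2 - 8)/(3y^2 - 8) = 4(2 - 9x^2)/(3y^2 - 8)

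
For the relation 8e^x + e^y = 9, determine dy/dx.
Apply d/dx to both sides, remembering that y depends on x. Each occurrence of y therefore brings in a y' = dy/dx via the chain rule.

With F(x, y) equal to the left-hand side minus the right, differentiate F term by term:
  d/dx[8e^(x)] = 8e^(x)
  d/dx[e^(y)] = y'·e^(y)
  d/dx[-9] = 0
Adding these up, d/dx[F] = 0 becomes
  (8e^(x)) + (e^(y))·y' = 0,
so isolating y',
  dy/dx = -(8e^(x))/(e^(y)) = -8e^(x - y)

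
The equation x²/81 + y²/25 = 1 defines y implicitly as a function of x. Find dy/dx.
Take d/dx of both sides. Since y is implicitly a function of x, the chain rule attaches a y' = dy/dx factor whenever we differentiate through y.

Set F(x, y) = (left side) − (right side), so the curve is F = 0. Differentiating each term of F:
  d/dx[x^2/81] = 2x/81
  d/dx[y^2/25] = 2y·y'/25
  d/dx[-1] = 0

Collecting, the y'-free part is the partial derivative in x and the y' coefficient is the partial derivative in y:
  ∂F/∂x = 2x/81
  ∂F/∂y = 2y/25

so d/dx[F(x, y(x))] = ∂F/∂x + (∂F/∂y)·y' = 0. Rearranging,
  dy/dx = -(∂F/∂x)/(∂F/∂y) = -(2x/81)/(2y/25) = -25x/(81y)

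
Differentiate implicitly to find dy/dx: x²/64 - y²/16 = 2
Take d/dx of both sides. Since y is implicitly a function of x, the chain rule attaches a y' = dy/dx factor whenever we differentiate through y.

Set F(x, y) = (left side) − (right side), so the curve is F = 0. Differentiating each term of F:
  d/dx[x^2/64] = x/32
  d/dx[-y^2/16] = -y·y'/8
  d/dx[-2] = 0

Collecting, the y'-free part is the partial derivative in x and the y' coefficient is the partial derivative in y:
  ∂F/∂x = x/32
  ∂F/∂y = -y/8

so d/dx[F(x, y(x))] = ∂F/∂x + (∂F/∂y)·y' = 0. Rearranging,
  dy/dx = -(∂F/∂x)/(∂F/∂y) = -(x/32)/(-y/8) = x/(4y)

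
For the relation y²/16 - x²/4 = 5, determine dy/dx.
Differentiate both sides with respect to x, treating y as y(x). By the chain rule, any term containing y contributes a factor of y' = dy/dx when we differentiate it.

Move every term to one side and write the relation as F(x, y) = 0. Term by term,
  d/dx[-x^2/4] = -x/2
  d/dx[y^2/16] = y·y'/8
  d/dx[-5] = 0

The pieces without y' make up ∂F/∂x and the coefficient of y' is ∂F/∂y:
  ∂F/∂x = -x/2,
  ∂F/∂y = y/8.

Since d/dx[F] = ∂F/∂x + (∂F/∂y)·y' = 0, solve for y':
  (∂F/∂y)·y' = -∂F/∂x
  dy/dx = -(∂F/∂x)/(∂F/∂y) = -(-x/2)/(y/8) = 4x/y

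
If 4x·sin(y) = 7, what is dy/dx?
Apply d/dx to both sides, remembering that y depends on x. Each occurrence of y therefore brings in a y' = dy/dx via the chain rule.

With F(x, y) equal to the left-hand side minus the right, differentiate F term by term:
  d/dx[4x·sin(y)] = 4x·y'·cos(y) + 4sin(y)
  d/dx[-7] = 0
Adding these up, d/dx[F] = 0 becomes
  (4sin(y)) + (4x·cos(y))·y' = 0,
so isolating y',
  dy/dx = -(4sin(y))/(4x·cos(y)) = -tan(y)/x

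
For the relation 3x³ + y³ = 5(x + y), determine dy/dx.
Take d/dx of both sides. Since y is implicitly a function of x, the chain rule attaches a y' = dy/dx factor whenever we differentiate through y.

Set F(x, y) = (left side) − (right side), so the curve is F = 0. Differentiating each term of F:
  d/dx[3x^3] = 9x^2
  d/dx[-5x] = -5
  d/dx[y^3] = 3y^2·y'
  d/dx[-5y] = -5·y'

Collecting, the y'-free part is the partial derivative in x and the y' coefficient is the partial derivative in y:
  ∂F/∂x = 9x^2 - 5
  ∂F/∂y = 3y^2 - 5

so d/dx[F(x, y(x))] = ∂F/∂x + (∂F/∂y)·y' = 0. Rearranging,
  dy/dx = -(∂F/∂x)/(∂F/∂y) = -(9x^2 - 5)/(3y^2 - 5) = (5 - 9x^2)/(3y^2 - 5)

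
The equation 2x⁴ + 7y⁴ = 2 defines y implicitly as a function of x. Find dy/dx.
Differentiate both sides with respect to x, treating y as y(x). By the chain rule, any term containing y contributes a factor of y' = dy/dx when we differentiate it.

Move every term to one side and write the relation as F(x, y) = 0. Term by term,
  d/dx[2x^4] = 8x^3
  d/dx[7y^4] = 28y^3·y'
  d/dx[-2] = 0

The pieces without y' make up ∂F/∂x and the coefficient of y' is ∂F/∂y:
  ∂F/∂x = 8x^3,
  ∂F/∂y = 28y^3.

Since d/dx[F] = ∂F/∂x + (∂F/∂y)·y' = 0, solve for y':
  (∂F/∂y)·y' = -∂F/∂x
  dy/dx = -(∂F/∂x)/(∂F/∂y) = -(8x^3)/(28y^3) = -2x^3/(7y^3)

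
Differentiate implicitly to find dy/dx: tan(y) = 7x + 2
Differentiate both sides with respect to x, treating y as y(x). By the chain rule, any term containing y contributes a factor of y' = dy/dx when we differentiate it.

Move every term to one side and write the relation as F(x, y) = 0. Term by term,
  d/dx[-7x] = -7
  d/dx[tan(y)] = y'(tan(y)^2 + 1)
  d/dx[-2] = 0

The pieces without y' make up ∂F/∂x and the coefficient of y' is ∂F/∂y:
  ∂F/∂x = -7,
  ∂F/∂y = tan(y)^2 + 1.

Since d/dx[F] = ∂F/∂x + (∂F/∂y)·y' = 0, solve for y':
  (∂F/∂y)·y' = -∂F/∂x
  dy/dx = -(∂F/∂x)/(∂F/∂y) = -(-7)/(tan(y)^2 + 1) = 7cos(y)^2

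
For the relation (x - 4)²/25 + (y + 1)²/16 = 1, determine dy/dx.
Differentiate the relation implicitly: treat y = y(x) and apply the chain rule, so every y-derivative picks up a y' = dy/dx factor.

With everything moved to the left-hand side, differentiate term by term:
  d/dx[(x - 4)^2/25] = 2x/25 - 8/25
  d/dx[(y + 1)^2/16] = y'(y + 1)/8
  d/dx[-1] = 0

Separating the contributions that come from x directly and those that come through y:
  without y':      2x/25 - 8/25
  multiplying y':  y/8 + 1/8

so (2x/25 - 8/25) + (y/8 + 1/8)·y' = 0, and therefore
  dy/dx = -(2x/25 - 8/25)/(y/8 + 1/8)
        = -(2(x - 4)/25)/((y + 1)/8) = 16(4 - x)/(25(y + 1))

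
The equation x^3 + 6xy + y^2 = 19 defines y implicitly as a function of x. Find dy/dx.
Apply d/dx to both sides, remembering that y depends on x. Each occurrence of y therefore brings in a y' = dy/dx via the chain rule.

With F(x, y) equal to the left-hand side minus the right, differentiate F term by term:
  d/dx[x^3] = 3x^2
  d/dx[6xy] = 6x·y' + 6y
  d/dx[y^2] = 2y·y'
  d/dx[-19] = 0
Adding these up, d/dx[F] = 0 becomes
  (3x^2 + 6y) + (6x + 2y)·y' = 0,
so isolating y',
  dy/dx = -(3x^2 + 6y)/(6x + 2y) = 3(-x^2 - 2y)/(2(3x + y))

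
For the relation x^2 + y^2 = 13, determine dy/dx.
Apply d/dx to both sides, remembering that y depends on x. Each occurrence of y therefore brings in a y' = dy/dx via the chain rule.

With F(x, y) equal to the left-hand side minus the right, differentiate F term by term:
  d/dx[x^2] = 2x
  d/dx[y^2] = 2y·y'
  d/dx[-13] = 0
Adding these up, d/dx[F] = 0 becomes
  (2x) + (2y)·y' = 0,
so isolating y',
  dy/dx = -(2x)/(2y) = -x/y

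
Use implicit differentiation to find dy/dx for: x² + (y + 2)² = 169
Take d/dx of both sides. Since y is implicitly a function of x, the chain rule attaches a y' = dy/dx factor whenever we differentiate through y.

Set F(x, y) = (left side) − (right side), so the curve is F = 0. Differentiating each term of F:
  d/dx[x^2] = 2x
  d/dx[(y + 2)^2] = 2·y'(y + 2)
  d/dx[-169] = 0

Collecting, the y'-free part is the partial derivative in x and the y' coefficient is the partial derivative in y:
  ∂F/∂x = 2x
  ∂F/∂y = 2y + 4

so d/dx[F(x, y(x))] = ∂F/∂x + (∂F/∂y)·y' = 0. Rearranging,
  dy/dx = -(∂F/∂x)/(∂F/∂y) = -(2x)/(2y + 4) = -x/(y + 2)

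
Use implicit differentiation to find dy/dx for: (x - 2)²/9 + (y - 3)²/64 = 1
Differentiate the relation implicitly: treat y = y(x) and apply the chain rule, so every y-derivative picks up a y' = dy/dx factor.

With everything moved to the left-hand side, differentiate term by term:
  d/dx[(x - 2)^2/9] = 2x/9 - 4/9
  d/dx[(y - 3)^2/64] = y'(y - 3)/32
  d/dx[-1] = 0

Separating the contributions that come from x directly and those that come through y:
  without y':      2x/9 - 4/9
  multiplying y':  y/32 - 3/32

so (2x/9 - 4/9) + (y/32 - 3/32)·y' = 0, and therefore
  dy/dx = -(2x/9 - 4/9)/(y/32 - 3/32)
        = -(2(x - 2)/9)/((y - 3)/32) = 64(2 - x)/(9(y - 3))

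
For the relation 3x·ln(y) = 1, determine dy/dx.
Take d/dx of both sides. Since y is implicitly a function of x, the chain rule attaches a y' = dy/dx factor whenever we differentiate through y.

Set F(x, y) = (left side) − (right side), so the curve is F = 0. Differentiating each term of F:
  d/dx[3x·ln(y)] = 3x·y'/y + 3ln(y)
  d/dx[-1] = 0

Collecting, the y'-free part is the partial derivative in x and the y' coefficient is the partial derivative in y:
  ∂F/∂x = 3ln(y)
  ∂F/∂y = 3x/y

so d/dx[F(x, y(x))] = ∂F/∂x + (∂F/∂y)·y' = 0. Rearranging,
  dy/dx = -(∂F/∂x)/(∂F/∂y) = -(3ln(y))/(3x/y) = -y·ln(y)/x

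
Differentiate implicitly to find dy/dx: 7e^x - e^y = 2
Differentiate both sides with respect to x, treating y as y(x). By the chain rule, any term containing y contributes a factor of y' = dy/dx when we differentiate it.

Move every term to one side and write the relation as F(x, y) = 0. Term by term,
  d/dx[7e^(x)] = 7e^(x)
  d/dx[-e^(y)] = -y'·e^(y)
  d/dx[-2] = 0

The pieces without y' make up ∂F/∂x and the coefficient of y' is ∂F/∂y:
  ∂F/∂x = 7e^(x),
  ∂F/∂y = -e^(y).

Since d/dx[F] = ∂F/∂x + (∂F/∂y)·y' = 0, solve for y':
  (∂F/∂y)·y' = -∂F/∂x
  dy/dx = -(∂F/∂x)/(∂F/∂y) = -(7e^(x))/(-e^(y)) = 7e^(x - y)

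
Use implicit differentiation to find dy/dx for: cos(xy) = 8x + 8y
Take d/dx of both sides. Since y is implicitly a function of x, the chain rule attaches a y' = dy/dx factor whenever we differentiate through y.

Set F(x, y) = (left side) − (right side), so the curve is F = 0. Differentiating each term of F:
  d/dx[-8x] = -8
  d/dx[-8y] = -8·y'
  d/dx[cos(xy)] = -(x·y' + y)·sin(xy)

Collecting, the y'-free part is the partial derivative in x and the y' coefficient is the partial derivative in y:
  ∂F/∂x = -y·sin(xy) - 8
  ∂F/∂y = -x·sin(xy) - 8

so d/dx[F(x, y(x))] = ∂F/∂x + (∂F/∂y)·y' = 0. Rearranging,
  dy/dx = -(∂F/∂x)/(∂F/∂y) = -(-y·sin(xy) - 8)/(-x·sin(xy) - 8) = -(y·sin(xy) + 8)/(x·sin(xy) + 8)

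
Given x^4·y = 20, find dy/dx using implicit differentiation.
Differentiate the relation implicitly: treat y = y(x) and apply the chain rule, so every y-derivative picks up a y' = dy/dx factor.

With everything moved to the left-hand side, differentiate term by term:
  d/dx[x^4y] = x^4·y' + 4x^3y
  d/dx[-20] = 0

Separating the contributions that come from x directly and those that come through y:
  without y':      4x^3y
  multiplying y':  x^4

so (4x^3y) + (x^4)·y' = 0, and therefore
  dy/dx = -(4x^3y)/(x^4) = -4y/x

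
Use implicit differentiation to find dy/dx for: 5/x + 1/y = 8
Differentiate the relation implicitly: treat y = y(x) and apply the chain rule, so every y-derivative picks up a y' = dy/dx factor.

With everything moved to the left-hand side, differentiate term by term:
  d/dx[1/y] = -y'/y^2
  d/dx[5/x] = -5/x^2
  d/dx[-8] = 0

Separating the contributions that come from x directly and those that come through y:
  without y':      -5/x^2
  multiplying y':  -1/y^2

so (-5/x^2) + (-1/y^2)·y' = 0, and therefore
  dy/dx = -(-5/x^2)/(-1/y^2) = -5y^2/x^2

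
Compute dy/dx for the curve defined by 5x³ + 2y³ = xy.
Apply d/dx to both sides, remembering that y depends on x. Each occurrence of y therefore brings in a y' = dy/dx via the chain rule.

With F(x, y) equal to the left-hand side minus the right, differentiate F term by term:
  d/dx[5x^3] = 15x^2
  d/dx[-xy] = -x·y' - y
  d/dx[2y^3] = 6y^2·y'
Adding these up, d/dx[F] = 0 becomes
  (15x^2 - y) + (-x + 6y^2)·y' = 0,
so isolating y',
  dy/dx = -(15x^2 - y)/(-x + 6y^2) = (15x^2 - y)/(x - 6y^2)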